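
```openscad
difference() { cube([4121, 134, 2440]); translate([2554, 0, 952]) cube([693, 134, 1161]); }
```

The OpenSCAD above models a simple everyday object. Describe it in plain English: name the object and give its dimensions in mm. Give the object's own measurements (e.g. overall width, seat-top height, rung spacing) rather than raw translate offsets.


A wall 4121 mm long (x), 134 mm thick (y), 2440 mm tall, with a rectangular window opening cut through it. The opening is 693 mm wide and 1161 mm tall; its sill is at z = 952 mm and its near (−x) edge is 2554 mm from the wall's −x end. The opening passes through the full wall thickness.


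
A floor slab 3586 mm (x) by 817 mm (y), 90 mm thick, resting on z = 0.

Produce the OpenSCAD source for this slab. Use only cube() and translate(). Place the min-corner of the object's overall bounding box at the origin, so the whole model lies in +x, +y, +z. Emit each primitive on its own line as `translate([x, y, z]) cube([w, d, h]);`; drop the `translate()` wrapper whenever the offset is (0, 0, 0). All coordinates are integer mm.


cube([3586, 817, 90]);


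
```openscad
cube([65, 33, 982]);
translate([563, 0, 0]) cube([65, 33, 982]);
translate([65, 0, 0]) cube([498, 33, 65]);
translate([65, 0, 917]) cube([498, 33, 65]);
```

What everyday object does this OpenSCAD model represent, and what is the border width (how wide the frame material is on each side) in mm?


A picture frame. The border width is 65 mm.

Four thin pieces enclosing a rectangular opening — a picture frame. The two full-height stiles are 982 mm tall; the top rail sits at z = 917 and is 65 mm tall, so the border above the opening is 982 − 917 = 65 mm, matching the stile x-width.


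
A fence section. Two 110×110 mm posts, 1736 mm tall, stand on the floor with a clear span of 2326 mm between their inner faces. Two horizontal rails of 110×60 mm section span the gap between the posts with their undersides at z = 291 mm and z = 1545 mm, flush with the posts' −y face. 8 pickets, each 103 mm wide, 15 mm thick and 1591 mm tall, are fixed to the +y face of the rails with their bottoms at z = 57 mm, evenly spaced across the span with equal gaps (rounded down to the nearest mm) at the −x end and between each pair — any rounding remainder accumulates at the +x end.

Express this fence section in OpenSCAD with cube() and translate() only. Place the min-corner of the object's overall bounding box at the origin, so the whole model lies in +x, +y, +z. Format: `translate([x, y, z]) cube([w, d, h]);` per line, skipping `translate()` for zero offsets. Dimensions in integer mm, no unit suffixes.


cube([110, 110, 1736]);
translate([2436, 0, 0]) cube([110, 110, 1736]);
translate([110, 0, 291]) cube([2326, 110, 60]);
translate([110, 0, 1545]) cube([2326, 110, 60]);
translate([276, 110, 57]) cube([103, 15, 1591]);
translate([545, 110, 57]) cube([103, 15, 1591]);
translate([814, 110, 57]) cube([103, 15, 1591]);
translate([1083, 110, 57]) cube([103, 15, 1591]);
translate([1352, 110, 57]) cube([103, 15, 1591]);
translate([1621, 110, 57]) cube([103, 15, 1591]);
translate([1890, 110, 57]) cube([103, 15, 1591]);
translate([2159, 110, 57]) cube([103, 15, 1591]);


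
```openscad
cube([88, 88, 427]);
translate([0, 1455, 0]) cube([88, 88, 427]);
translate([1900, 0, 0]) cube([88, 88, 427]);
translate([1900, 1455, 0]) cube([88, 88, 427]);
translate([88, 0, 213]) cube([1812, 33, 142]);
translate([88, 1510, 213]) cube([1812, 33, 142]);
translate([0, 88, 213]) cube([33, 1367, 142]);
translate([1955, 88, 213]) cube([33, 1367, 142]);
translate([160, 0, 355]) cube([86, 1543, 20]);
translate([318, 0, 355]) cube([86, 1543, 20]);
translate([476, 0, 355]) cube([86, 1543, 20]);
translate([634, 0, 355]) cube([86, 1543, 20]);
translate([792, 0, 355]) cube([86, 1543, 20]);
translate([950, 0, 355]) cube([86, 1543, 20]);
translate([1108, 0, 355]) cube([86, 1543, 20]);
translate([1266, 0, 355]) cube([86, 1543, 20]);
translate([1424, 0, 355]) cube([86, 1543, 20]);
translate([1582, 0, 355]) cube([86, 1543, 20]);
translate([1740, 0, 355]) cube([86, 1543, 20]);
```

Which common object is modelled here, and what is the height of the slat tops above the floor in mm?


A bed frame. The slat-top height is 375 mm.

Four posts, four rails, and a row of slats — a bed frame. Slats sit on the rails at z = 213 + 142 = 355; with slat thickness 20, the top is 375 mm.


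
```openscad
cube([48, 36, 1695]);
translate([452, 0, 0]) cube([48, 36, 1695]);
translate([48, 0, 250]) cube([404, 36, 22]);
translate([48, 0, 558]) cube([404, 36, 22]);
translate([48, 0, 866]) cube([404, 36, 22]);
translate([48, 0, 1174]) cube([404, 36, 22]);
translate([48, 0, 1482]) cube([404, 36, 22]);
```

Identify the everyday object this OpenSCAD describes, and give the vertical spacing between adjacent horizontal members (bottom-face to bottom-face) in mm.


A ladder. The rung spacing is 308 mm.

Two tall 48×36 posts with 5 short bars between them — a ladder. Adjacent rungs sit at z = 250 and z = 558, so the spacing is 558 − 250 = 308 mm.


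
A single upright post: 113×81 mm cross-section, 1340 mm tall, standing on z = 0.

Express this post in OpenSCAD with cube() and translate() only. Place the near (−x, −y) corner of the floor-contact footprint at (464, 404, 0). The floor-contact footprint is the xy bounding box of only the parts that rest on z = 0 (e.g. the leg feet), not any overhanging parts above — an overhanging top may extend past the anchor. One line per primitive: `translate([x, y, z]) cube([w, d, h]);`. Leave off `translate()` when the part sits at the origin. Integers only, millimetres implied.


translate([464, 404, 0]) cube([113, 81, 1340]);


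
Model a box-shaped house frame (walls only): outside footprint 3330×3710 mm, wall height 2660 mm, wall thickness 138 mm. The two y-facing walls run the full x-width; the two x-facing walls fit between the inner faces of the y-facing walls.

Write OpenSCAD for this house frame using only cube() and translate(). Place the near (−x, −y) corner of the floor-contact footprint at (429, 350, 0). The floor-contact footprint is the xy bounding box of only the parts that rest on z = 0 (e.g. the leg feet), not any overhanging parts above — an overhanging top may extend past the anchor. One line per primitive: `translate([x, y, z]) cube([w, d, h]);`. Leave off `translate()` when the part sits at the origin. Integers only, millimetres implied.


translate([429, 350, 0]) cube([3330, 138, 2660]);
translate([429, 3922, 0]) cube([3330, 138, 2660]);
translate([429, 488, 0]) cube([138, 3434, 2660]);
translate([3621, 488, 0]) cube([138, 3434, 2660]);


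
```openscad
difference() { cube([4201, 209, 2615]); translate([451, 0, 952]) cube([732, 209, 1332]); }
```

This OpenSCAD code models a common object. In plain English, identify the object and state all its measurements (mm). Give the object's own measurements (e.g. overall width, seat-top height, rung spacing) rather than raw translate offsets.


A wall 4201 mm long (x), 209 mm thick (y), 2615 mm tall, with a rectangular window opening cut through it. The opening is 732 mm wide and 1332 mm tall; its sill is at z = 952 mm and its near (−x) edge is 451 mm from the wall's −x end. The opening passes through the full wall thickness.


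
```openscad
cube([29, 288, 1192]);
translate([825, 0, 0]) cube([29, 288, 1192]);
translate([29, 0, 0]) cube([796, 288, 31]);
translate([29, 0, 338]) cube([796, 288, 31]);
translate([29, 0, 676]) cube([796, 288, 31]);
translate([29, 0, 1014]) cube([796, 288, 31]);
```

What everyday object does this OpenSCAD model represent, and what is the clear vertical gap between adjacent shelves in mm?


A bookshelf. The clear shelf gap is 307 mm.

Two tall side panels with 4 horizontal boards between them — a bookshelf. The first two shelf undersides are at z = 0 and z = 338; with shelf thickness 31, the clear gap is 338 − 0 − 31 = 307 mm.


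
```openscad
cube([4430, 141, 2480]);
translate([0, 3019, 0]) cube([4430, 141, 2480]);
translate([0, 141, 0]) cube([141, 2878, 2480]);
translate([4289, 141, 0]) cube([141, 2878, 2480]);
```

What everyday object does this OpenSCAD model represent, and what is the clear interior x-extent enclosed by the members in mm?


A house (or room) frame. The interior width is 4148 mm.

Four 2480 mm walls enclosing a rectangle with no floor or roof — a room or house frame. Outside width is 4430 mm and wall thickness is 141 mm, so the interior width is 4430 − 2 × 141 = 4148 mm.


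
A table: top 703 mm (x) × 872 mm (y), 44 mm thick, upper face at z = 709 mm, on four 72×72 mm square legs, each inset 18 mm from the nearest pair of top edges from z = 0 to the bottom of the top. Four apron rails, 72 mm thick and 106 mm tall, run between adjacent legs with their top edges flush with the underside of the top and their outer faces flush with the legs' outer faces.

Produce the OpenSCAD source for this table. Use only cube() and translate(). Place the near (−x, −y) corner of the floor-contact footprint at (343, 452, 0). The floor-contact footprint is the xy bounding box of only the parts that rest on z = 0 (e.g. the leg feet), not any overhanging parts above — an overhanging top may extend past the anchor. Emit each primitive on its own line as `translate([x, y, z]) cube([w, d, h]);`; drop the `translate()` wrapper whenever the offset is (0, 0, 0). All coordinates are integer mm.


// leg_h = 709 - 44 = 665
// apron z = 665 - 106 = 559
translate([325, 434, 665]) cube([703, 872, 44]);
translate([343, 452, 0]) cube([72, 72, 665]);
translate([938, 452, 0]) cube([72, 72, 665]);
translate([343, 1216, 0]) cube([72, 72, 665]);
translate([938, 1216, 0]) cube([72, 72, 665]);
translate([415, 452, 559]) cube([523, 72, 106]);
translate([415, 1216, 559]) cube([523, 72, 106]);
translate([343, 524, 559]) cube([72, 692, 106]);
translate([938, 524, 559]) cube([72, 692, 106]);


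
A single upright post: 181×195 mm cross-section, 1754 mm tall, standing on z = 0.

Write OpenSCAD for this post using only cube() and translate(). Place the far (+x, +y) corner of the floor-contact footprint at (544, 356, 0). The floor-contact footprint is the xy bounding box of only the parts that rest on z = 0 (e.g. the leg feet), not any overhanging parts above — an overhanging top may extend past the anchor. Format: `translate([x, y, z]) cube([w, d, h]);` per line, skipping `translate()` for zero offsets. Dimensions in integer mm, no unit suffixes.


translate([363, 161, 0]) cube([181, 195, 1754]);


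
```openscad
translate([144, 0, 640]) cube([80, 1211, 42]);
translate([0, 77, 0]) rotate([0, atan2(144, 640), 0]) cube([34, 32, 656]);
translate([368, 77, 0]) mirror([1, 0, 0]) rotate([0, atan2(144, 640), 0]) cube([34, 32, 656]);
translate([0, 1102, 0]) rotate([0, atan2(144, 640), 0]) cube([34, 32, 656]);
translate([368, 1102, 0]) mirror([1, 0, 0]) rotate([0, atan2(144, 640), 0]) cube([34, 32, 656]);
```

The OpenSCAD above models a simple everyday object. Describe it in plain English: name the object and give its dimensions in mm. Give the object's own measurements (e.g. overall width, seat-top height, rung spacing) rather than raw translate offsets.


A sawhorse. A 80×1211×42 mm beam (x, y, z) sits on two A-frame leg pairs. Each pair is two raked legs of 34×32 mm section (32 mm along y) splaying symmetrically in x. Each leg rises 640 mm vertically over 144 mm of horizontal reach and is 656 mm long along its own axis. Every leg's outer bottom edge rests on the floor and its outer top edge meets a bottom edge of the beam — the left legs (tilting toward +x) meet the beam's −x bottom edge, the right legs (their mirror images, tilting toward −x) meet its +x bottom edge — so the leg tops tuck under the beam, the beam's underside is 640 mm above the floor, and the feet are 368 mm apart outside-to-outside with the beam centred between them. The two leg pairs are set in 77 mm from either end of the beam.


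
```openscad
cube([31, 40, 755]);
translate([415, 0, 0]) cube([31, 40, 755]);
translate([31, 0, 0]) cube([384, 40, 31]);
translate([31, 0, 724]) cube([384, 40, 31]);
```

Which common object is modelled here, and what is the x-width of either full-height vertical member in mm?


A picture frame. The border width is 31 mm.

Four thin pieces enclosing a rectangular opening — a picture frame. The two full-height stiles are 755 mm tall; the top rail sits at z = 724 and is 31 mm tall, so the border above the opening is 755 − 724 = 31 mm, matching the stile x-width.


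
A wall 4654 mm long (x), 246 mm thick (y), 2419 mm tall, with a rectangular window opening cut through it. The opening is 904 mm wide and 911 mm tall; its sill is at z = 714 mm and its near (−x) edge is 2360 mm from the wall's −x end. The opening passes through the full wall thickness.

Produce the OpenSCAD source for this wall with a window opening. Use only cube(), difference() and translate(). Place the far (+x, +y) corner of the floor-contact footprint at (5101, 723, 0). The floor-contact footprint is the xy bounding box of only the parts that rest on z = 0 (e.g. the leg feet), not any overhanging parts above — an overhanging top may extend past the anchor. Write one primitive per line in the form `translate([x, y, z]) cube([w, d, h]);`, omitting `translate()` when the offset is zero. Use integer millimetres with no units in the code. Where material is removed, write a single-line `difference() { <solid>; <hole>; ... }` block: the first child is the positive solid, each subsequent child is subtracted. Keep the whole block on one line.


difference() { translate([447, 477, 0]) cube([4654, 246, 2419]); translate([2807, 477, 714]) cube([904, 246, 911]); }


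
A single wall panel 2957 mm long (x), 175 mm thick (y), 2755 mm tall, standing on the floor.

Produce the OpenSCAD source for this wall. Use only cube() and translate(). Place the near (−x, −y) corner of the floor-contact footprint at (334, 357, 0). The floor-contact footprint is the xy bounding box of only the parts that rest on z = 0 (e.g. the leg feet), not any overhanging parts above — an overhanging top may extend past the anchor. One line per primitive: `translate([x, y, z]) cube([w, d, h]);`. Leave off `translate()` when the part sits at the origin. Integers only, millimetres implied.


translate([334, 357, 0]) cube([2957, 175, 2755]);


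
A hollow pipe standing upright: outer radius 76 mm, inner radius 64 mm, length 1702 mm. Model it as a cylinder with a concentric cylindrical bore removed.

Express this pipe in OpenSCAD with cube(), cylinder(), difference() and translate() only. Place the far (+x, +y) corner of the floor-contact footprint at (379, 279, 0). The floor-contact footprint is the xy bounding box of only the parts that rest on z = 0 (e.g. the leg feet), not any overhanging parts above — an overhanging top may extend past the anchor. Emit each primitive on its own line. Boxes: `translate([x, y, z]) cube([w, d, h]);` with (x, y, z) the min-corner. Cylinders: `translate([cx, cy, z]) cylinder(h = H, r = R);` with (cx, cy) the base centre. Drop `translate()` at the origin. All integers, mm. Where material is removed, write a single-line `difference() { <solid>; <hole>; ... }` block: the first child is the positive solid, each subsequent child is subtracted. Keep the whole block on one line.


difference() { translate([303, 203, 0]) cylinder(h = 1702, r = 76); translate([303, 203, 0]) cylinder(h = 1702, r = 64); }


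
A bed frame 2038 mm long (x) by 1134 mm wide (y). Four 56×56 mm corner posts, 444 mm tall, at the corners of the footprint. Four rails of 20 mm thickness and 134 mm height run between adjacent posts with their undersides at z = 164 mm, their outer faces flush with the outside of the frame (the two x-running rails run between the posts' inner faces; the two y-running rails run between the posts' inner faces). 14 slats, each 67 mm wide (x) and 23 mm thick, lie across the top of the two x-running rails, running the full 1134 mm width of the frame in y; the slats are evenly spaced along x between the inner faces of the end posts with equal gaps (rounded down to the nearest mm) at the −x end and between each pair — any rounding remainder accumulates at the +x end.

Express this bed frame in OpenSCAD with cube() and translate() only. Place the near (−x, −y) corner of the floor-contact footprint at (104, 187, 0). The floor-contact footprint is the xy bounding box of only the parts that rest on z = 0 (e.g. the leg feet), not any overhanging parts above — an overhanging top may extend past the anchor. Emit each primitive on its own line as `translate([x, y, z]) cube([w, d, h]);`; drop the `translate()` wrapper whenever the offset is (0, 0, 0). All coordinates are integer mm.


// slat z = rail_z + rail_h = 164 + 134 = 298
// slat gap = ⌊(1926 − 14·67) / 15⌋ = 65
translate([104, 187, 0]) cube([56, 56, 444]);
translate([104, 1265, 0]) cube([56, 56, 444]);
translate([2086, 187, 0]) cube([56, 56, 444]);
translate([2086, 1265, 0]) cube([56, 56, 444]);
translate([160, 187, 164]) cube([1926, 20, 134]);
translate([160, 1301, 164]) cube([1926, 20, 134]);
translate([104, 243, 164]) cube([20, 1022, 134]);
translate([2122, 243, 164]) cube([20, 1022, 134]);
translate([225, 187, 298]) cube([67, 1134, 23]);
translate([357, 187, 298]) cube([67, 1134, 23]);
translate([489, 187, 298]) cube([67, 1134, 23]);
translate([621, 187, 298]) cube([67, 1134, 23]);
translate([753, 187, 298]) cube([67, 1134, 23]);
translate([885, 187, 298]) cube([67, 1134, 23]);
translate([1017, 187, 298]) cube([67, 1134, 23]);
translate([1149, 187, 298]) cube([67, 1134, 23]);
translate([1281, 187, 298]) cube([67, 1134, 23]);
translate([1413, 187, 298]) cube([67, 1134, 23]);
translate([1545, 187, 298]) cube([67, 1134, 23]);
translate([1677, 187, 298]) cube([67, 1134, 23]);
translate([1809, 187, 298]) cube([67, 1134, 23]);
translate([1941, 187, 298]) cube([67, 1134, 23]);


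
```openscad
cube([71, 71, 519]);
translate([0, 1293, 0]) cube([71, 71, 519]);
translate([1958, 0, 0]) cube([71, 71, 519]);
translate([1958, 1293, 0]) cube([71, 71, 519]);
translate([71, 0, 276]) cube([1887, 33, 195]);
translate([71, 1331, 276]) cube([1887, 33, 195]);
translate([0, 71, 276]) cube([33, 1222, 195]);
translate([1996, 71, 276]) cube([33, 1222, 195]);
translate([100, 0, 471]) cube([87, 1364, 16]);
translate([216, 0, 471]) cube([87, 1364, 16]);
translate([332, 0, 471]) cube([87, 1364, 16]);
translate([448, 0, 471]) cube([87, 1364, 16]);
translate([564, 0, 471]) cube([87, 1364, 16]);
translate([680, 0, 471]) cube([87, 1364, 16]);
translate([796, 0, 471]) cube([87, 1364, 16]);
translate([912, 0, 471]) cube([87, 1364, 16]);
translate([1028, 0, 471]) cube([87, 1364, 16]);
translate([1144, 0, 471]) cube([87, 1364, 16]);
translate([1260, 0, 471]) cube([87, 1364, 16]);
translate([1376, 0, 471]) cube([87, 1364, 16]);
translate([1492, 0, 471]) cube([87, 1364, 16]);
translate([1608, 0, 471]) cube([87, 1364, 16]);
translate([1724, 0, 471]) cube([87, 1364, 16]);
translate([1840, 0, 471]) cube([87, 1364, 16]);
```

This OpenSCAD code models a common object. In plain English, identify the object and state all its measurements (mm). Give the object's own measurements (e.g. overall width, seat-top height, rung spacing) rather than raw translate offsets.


A bed frame 2029 mm long (x) by 1364 mm wide (y). Four 71×71 mm corner posts, 519 mm tall, at the corners of the footprint. Four rails of 33 mm thickness and 195 mm height run between adjacent posts with their undersides at z = 276 mm, their outer faces flush with the outside of the frame (the two x-running rails run between the posts' inner faces; the two y-running rails run between the posts' inner faces). 16 slats, each 87 mm wide (x) and 16 mm thick, lie across the top of the two x-running rails, running the full 1364 mm width of the frame in y; along x they sit between the end posts with a 29 mm gap after the −x posts and between neighbouring slats, leaving 31 mm before the +x posts.


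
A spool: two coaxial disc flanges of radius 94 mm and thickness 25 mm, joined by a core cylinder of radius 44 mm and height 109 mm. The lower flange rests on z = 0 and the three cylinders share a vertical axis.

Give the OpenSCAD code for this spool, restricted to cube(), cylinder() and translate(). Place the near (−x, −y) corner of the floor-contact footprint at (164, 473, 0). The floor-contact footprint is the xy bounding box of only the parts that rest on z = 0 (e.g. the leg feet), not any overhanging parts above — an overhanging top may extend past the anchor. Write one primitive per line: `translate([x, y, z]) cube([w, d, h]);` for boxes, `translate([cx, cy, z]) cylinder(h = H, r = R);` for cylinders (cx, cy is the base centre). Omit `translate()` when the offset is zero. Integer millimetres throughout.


translate([258, 567, 0]) cylinder(h = 25, r = 94);
translate([258, 567, 25]) cylinder(h = 109, r = 44);
translate([258, 567, 134]) cylinder(h = 25, r = 94);


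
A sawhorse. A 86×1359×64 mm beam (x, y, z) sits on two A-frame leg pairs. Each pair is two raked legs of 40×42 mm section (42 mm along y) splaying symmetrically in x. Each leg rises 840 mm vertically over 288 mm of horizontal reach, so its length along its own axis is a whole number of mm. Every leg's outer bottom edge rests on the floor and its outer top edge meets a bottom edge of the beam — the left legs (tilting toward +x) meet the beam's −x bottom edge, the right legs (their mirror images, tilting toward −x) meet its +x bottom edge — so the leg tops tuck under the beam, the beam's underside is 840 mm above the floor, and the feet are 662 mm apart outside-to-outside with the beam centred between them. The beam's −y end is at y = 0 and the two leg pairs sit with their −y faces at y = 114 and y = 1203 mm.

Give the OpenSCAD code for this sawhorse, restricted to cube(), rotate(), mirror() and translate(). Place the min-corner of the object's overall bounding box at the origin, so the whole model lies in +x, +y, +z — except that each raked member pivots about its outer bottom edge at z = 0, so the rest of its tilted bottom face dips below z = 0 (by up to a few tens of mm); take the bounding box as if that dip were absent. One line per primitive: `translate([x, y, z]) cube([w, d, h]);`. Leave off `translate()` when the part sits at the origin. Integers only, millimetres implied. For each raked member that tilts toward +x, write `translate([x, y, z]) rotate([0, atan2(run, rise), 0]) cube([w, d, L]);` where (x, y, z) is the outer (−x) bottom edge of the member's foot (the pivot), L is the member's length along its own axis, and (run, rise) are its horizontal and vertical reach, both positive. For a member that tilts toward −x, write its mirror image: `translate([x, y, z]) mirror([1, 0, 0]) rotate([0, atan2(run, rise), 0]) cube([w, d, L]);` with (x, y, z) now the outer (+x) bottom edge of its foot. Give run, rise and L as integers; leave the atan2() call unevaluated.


translate([288, 0, 840]) cube([86, 1359, 64]);
translate([0, 114, 0]) rotate([0, atan2(288, 840), 0]) cube([40, 42, 888]);
translate([662, 114, 0]) mirror([1, 0, 0]) rotate([0, atan2(288, 840), 0]) cube([40, 42, 888]);
translate([0, 1203, 0]) rotate([0, atan2(288, 840), 0]) cube([40, 42, 888]);
translate([662, 1203, 0]) mirror([1, 0, 0]) rotate([0, atan2(288, 840), 0]) cube([40, 42, 888]);


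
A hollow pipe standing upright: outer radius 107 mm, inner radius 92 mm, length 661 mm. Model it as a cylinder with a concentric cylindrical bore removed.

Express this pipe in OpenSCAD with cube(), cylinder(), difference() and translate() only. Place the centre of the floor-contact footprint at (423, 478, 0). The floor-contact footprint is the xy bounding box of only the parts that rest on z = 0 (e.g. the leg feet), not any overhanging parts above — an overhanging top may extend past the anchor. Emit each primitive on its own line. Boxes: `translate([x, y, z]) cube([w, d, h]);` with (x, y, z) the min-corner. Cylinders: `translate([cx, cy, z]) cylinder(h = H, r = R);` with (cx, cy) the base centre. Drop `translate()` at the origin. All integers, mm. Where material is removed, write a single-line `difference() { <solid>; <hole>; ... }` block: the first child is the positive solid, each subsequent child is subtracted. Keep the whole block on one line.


difference() { translate([423, 478, 0]) cylinder(h = 661, r = 107); translate([423, 478, 0]) cylinder(h = 661, r = 92); }


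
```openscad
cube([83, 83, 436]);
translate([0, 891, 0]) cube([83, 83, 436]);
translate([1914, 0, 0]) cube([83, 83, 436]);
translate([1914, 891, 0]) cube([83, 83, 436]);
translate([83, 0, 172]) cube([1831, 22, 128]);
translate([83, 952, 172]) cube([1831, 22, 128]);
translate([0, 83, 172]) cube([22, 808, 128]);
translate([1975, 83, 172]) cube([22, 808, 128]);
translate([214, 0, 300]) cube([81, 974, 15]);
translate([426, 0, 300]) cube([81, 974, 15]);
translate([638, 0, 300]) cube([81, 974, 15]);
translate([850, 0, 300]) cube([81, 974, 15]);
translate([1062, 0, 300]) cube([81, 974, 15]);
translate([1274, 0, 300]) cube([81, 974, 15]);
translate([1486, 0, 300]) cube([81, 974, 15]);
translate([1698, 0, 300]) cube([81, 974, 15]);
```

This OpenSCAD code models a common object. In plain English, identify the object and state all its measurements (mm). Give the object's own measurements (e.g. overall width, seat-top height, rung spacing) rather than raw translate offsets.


A bed frame 1997 mm long (x) by 974 mm wide (y). Four 83×83 mm corner posts, 436 mm tall, at the corners of the footprint. Four rails of 22 mm thickness and 128 mm height run between adjacent posts with their undersides at z = 172 mm, their outer faces flush with the outside of the frame (the two x-running rails run between the posts' inner faces; the two y-running rails run between the posts' inner faces). 8 slats, each 81 mm wide (x) and 15 mm thick, lie across the top of the two x-running rails, running the full 974 mm width of the frame in y; along x they sit between the end posts with a 131 mm gap after the −x posts and between neighbouring slats, leaving 135 mm before the +x posts.


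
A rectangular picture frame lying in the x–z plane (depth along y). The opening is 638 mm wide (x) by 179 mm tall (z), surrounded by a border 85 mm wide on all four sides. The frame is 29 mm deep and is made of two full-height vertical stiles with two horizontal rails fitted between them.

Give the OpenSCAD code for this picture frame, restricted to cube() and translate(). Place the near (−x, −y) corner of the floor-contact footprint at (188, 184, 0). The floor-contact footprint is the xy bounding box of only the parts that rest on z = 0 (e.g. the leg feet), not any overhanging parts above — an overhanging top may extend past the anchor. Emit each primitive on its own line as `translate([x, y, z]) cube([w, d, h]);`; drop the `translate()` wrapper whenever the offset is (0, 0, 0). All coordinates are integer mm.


translate([188, 184, 0]) cube([85, 29, 349]);
translate([911, 184, 0]) cube([85, 29, 349]);
translate([273, 184, 0]) cube([638, 29, 85]);
translate([273, 184, 264]) cube([638, 29, 85]);


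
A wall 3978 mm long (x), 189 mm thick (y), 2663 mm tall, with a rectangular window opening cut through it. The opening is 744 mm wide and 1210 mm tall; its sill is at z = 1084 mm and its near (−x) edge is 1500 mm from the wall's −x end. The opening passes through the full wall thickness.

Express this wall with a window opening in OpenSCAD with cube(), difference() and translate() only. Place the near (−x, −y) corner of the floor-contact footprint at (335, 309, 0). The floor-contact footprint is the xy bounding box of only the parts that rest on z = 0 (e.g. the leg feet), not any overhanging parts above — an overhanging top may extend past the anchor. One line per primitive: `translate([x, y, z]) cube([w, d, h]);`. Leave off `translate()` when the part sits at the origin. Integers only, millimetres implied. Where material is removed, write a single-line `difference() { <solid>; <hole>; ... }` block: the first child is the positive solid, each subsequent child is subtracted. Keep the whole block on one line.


difference() { translate([335, 309, 0]) cube([3978, 189, 2663]); translate([1835, 309, 1084]) cube([744, 189, 1210]); }


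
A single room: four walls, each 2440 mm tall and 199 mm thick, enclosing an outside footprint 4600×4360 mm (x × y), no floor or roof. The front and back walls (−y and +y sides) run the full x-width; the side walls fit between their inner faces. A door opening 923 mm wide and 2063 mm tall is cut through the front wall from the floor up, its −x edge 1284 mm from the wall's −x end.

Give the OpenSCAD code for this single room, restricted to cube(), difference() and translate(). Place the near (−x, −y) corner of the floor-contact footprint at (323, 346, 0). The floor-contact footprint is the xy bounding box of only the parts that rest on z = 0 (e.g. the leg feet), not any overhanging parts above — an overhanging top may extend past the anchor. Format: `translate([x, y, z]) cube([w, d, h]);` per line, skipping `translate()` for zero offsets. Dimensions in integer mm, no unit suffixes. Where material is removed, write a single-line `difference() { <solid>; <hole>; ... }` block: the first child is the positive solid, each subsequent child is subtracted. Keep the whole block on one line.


difference() { translate([323, 346, 0]) cube([4600, 199, 2440]); translate([1607, 346, 0]) cube([923, 199, 2063]); }
translate([323, 4507, 0]) cube([4600, 199, 2440]);
translate([323, 545, 0]) cube([199, 3962, 2440]);
translate([4724, 545, 0]) cube([199, 3962, 2440]);


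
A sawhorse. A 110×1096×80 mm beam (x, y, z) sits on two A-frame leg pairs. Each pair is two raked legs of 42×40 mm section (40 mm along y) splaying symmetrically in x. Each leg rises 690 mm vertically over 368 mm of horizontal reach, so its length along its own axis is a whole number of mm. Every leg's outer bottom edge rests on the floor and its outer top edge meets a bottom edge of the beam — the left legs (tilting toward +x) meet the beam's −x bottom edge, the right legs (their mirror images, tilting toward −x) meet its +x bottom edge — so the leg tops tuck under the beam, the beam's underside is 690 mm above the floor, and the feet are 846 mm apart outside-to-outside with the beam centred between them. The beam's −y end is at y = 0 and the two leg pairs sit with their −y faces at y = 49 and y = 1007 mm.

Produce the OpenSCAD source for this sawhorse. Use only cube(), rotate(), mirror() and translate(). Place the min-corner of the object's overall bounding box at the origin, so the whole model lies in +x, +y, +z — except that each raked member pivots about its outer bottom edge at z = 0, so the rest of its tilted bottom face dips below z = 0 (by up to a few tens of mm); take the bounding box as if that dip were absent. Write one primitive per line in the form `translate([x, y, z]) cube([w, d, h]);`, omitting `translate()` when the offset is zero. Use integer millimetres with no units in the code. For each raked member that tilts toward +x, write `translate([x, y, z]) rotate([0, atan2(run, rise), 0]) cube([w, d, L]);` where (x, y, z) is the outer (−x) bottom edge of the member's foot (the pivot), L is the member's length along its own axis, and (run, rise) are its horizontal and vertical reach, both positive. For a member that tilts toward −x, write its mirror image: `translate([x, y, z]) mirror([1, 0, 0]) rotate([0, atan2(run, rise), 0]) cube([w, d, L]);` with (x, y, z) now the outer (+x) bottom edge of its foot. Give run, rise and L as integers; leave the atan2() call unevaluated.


translate([368, 0, 690]) cube([110, 1096, 80]);
translate([0, 49, 0]) rotate([0, atan2(368, 690), 0]) cube([42, 40, 782]);
translate([846, 49, 0]) mirror([1, 0, 0]) rotate([0, atan2(368, 690), 0]) cube([42, 40, 782]);
translate([0, 1007, 0]) rotate([0, atan2(368, 690), 0]) cube([42, 40, 782]);
translate([846, 1007, 0]) mirror([1, 0, 0]) rotate([0, atan2(368, 690), 0]) cube([42, 40, 782]);


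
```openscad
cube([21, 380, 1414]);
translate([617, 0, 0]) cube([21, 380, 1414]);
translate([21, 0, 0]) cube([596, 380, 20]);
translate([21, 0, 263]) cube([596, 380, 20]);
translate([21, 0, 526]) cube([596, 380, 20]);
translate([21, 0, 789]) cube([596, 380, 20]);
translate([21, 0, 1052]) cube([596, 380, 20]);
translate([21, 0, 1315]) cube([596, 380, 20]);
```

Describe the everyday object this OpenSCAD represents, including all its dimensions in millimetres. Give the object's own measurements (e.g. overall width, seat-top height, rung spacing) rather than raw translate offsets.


An open bookshelf. Two side panels, each 21 mm thick, 380 mm deep and 1414 mm tall, stand 638 mm apart (outside-to-outside). Between them sit 6 shelves, each 20 mm thick and 380 mm deep, spanning the full gap between the sides. The bottom shelf rests on the floor (its underside at z = 0) and the clear gap between one shelf's top and the next shelf's underside is 243 mm.


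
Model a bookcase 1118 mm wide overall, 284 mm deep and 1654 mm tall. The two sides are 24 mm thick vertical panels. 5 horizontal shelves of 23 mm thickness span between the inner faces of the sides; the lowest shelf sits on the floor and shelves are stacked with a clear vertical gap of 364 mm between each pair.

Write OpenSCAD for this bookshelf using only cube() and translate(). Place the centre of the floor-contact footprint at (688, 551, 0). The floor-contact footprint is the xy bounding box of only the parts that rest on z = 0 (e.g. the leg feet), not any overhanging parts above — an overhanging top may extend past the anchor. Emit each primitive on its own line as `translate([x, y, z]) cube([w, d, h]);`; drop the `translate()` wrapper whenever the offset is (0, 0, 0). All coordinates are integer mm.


translate([129, 409, 0]) cube([24, 284, 1654]);
translate([1223, 409, 0]) cube([24, 284, 1654]);
translate([153, 409, 0]) cube([1070, 284, 23]);
translate([153, 409, 387]) cube([1070, 284, 23]);
translate([153, 409, 774]) cube([1070, 284, 23]);
translate([153, 409, 1161]) cube([1070, 284, 23]);
translate([153, 409, 1548]) cube([1070, 284, 23]);


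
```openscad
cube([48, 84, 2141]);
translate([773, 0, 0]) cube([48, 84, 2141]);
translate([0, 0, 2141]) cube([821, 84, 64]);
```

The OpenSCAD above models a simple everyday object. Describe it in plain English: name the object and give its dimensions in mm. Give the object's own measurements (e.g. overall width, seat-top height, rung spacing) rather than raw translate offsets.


A door frame. The clear opening is 725 mm wide and 2141 mm high. Two 48 mm wide jambs, 84 mm deep, stand either side of the opening from the floor to the top of the opening. A 64 mm thick head sits across the top of both jambs, spanning the full outside width of the frame.


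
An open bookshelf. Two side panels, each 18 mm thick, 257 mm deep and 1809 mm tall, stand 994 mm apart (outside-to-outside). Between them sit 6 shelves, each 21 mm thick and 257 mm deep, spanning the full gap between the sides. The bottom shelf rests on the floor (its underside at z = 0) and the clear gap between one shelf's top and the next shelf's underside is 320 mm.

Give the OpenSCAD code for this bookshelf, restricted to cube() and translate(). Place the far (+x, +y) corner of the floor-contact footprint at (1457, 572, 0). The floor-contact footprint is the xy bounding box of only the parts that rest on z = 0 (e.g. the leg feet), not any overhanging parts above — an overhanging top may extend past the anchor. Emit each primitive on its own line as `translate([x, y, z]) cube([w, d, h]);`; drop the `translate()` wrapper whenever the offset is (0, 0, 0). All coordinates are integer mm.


translate([463, 315, 0]) cube([18, 257, 1809]);
translate([1439, 315, 0]) cube([18, 257, 1809]);
translate([481, 315, 0]) cube([958, 257, 21]);
translate([481, 315, 341]) cube([958, 257, 21]);
translate([481, 315, 682]) cube([958, 257, 21]);
translate([481, 315, 1023]) cube([958, 257, 21]);
translate([481, 315, 1364]) cube([958, 257, 21]);
translate([481, 315, 1705]) cube([958, 257, 21]);


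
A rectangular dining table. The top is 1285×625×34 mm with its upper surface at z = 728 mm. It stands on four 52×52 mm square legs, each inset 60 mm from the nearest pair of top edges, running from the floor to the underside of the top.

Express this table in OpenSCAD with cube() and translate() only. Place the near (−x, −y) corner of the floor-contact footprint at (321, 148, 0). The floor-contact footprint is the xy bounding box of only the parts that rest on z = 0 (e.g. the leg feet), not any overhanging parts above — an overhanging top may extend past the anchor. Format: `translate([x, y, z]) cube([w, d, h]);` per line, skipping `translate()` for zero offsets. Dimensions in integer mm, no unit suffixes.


translate([261, 88, 694]) cube([1285, 625, 34]);
translate([321, 148, 0]) cube([52, 52, 694]);
translate([1434, 148, 0]) cube([52, 52, 694]);
translate([321, 601, 0]) cube([52, 52, 694]);
translate([1434, 601, 0]) cube([52, 52, 694]);


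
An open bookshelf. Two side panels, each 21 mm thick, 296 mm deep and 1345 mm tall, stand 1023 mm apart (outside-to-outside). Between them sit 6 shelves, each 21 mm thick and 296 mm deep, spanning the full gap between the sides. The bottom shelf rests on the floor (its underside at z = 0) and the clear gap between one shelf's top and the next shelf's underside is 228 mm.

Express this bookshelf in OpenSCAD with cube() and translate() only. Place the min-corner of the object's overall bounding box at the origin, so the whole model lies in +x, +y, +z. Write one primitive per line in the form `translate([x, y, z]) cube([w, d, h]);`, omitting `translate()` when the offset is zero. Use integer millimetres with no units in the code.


cube([21, 296, 1345]);
translate([1002, 0, 0]) cube([21, 296, 1345]);
translate([21, 0, 0]) cube([981, 296, 21]);
translate([21, 0, 249]) cube([981, 296, 21]);
translate([21, 0, 498]) cube([981, 296, 21]);
translate([21, 0, 747]) cube([981, 296, 21]);
translate([21, 0, 996]) cube([981, 296, 21]);
translate([21, 0, 1245]) cube([981, 296, 21]);


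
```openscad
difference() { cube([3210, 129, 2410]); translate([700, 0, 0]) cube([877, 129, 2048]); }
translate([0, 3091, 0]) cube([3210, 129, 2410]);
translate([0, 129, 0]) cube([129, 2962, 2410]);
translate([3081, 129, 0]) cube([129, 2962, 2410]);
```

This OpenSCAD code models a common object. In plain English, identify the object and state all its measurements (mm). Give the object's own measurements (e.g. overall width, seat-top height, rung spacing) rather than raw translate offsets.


A single room: four walls, each 2410 mm tall and 129 mm thick, enclosing an outside footprint 3210×3220 mm (x × y), no floor or roof. The front and back walls (−y and +y sides) run the full x-width; the side walls fit between their inner faces. A door opening 877 mm wide and 2048 mm tall is cut through the front wall from the floor up, its −x edge 700 mm from the wall's −x end.


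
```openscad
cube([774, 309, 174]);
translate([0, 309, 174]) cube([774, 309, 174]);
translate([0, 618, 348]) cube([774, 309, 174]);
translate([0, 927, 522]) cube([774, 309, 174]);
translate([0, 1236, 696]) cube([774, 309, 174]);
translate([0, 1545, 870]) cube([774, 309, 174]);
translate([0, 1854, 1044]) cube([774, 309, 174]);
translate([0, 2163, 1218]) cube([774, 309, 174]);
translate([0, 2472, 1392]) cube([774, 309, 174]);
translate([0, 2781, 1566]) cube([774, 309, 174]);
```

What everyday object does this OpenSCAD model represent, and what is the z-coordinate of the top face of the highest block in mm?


A staircase. The total rise is 1740 mm.

10 identical blocks, each offset up and back from the previous — a staircase. Each step is 174 mm tall and there are 10 of them, so the total rise is 10 × 174 = 1740 mm.


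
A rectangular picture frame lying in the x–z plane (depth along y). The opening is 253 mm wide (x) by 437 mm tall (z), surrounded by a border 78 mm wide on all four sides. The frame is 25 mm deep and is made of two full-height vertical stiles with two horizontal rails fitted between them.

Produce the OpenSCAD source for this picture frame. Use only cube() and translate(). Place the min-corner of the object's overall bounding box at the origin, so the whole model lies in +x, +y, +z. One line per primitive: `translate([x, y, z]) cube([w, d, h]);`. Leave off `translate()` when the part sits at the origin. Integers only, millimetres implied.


cube([78, 25, 593]);
translate([331, 0, 0]) cube([78, 25, 593]);
translate([78, 0, 0]) cube([253, 25, 78]);
translate([78, 0, 515]) cube([253, 25, 78]);
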